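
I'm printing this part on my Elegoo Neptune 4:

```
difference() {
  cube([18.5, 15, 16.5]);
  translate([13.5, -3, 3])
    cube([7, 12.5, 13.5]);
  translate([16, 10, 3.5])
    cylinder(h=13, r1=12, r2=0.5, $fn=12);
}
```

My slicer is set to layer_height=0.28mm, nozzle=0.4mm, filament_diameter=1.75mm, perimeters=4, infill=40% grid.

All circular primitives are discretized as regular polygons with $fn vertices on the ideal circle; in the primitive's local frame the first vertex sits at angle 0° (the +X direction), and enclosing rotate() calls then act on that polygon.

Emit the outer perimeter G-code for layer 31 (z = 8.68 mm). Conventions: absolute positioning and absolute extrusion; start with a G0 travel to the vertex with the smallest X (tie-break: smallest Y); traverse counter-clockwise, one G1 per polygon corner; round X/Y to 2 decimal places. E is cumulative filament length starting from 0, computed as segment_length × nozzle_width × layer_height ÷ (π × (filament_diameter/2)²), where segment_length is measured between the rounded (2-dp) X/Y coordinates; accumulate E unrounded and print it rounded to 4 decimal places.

At z = 8.68 mm: the cube (footprint 18.5×15) is included at this height; the cube at (13.5, -3) (footprint 7×12.5) is included at this height; the cone at (16, 10) (r1=12→r2=0.5) has section circumradius 7.418 here — a regular 12-gon; After the difference (first − rest): starting from the 18.5×15 cube, the 7×12.5 cube at (13.5, -3) partially overlaps it — only the 47.50 mm² overlap (of its 87.50 mm²) is removed, clipping the outline; the cone at (16, 10) partially overlaps it — only the 71.69 mm² overlap (of its 165.07 mm²) is removed, clipping the outline — 1 connected region. The outline is a single polygon with 9 vertices. Extrusion per mm of travel: 0.4 × 0.28 / (π × 0.875²) = 0.046564. Accumulating E over each segment gives final E = 2.6642.

G0 X0.00 Y0.00 Z8.68
G1 X13.50 Y0.00 E0.6286
G1 X13.50 Y3.25 E0.7800
G1 X12.29 Y3.58 E0.8384
G1 X9.58 Y6.29 E1.0168
G1 X8.58 Y10.00 E1.1957
G1 X9.58 Y13.71 E1.3746
G1 X10.87 Y15.00 E1.4596
G1 X0.00 Y15.00 E1.9657
G1 X0.00 Y0.00 E2.6642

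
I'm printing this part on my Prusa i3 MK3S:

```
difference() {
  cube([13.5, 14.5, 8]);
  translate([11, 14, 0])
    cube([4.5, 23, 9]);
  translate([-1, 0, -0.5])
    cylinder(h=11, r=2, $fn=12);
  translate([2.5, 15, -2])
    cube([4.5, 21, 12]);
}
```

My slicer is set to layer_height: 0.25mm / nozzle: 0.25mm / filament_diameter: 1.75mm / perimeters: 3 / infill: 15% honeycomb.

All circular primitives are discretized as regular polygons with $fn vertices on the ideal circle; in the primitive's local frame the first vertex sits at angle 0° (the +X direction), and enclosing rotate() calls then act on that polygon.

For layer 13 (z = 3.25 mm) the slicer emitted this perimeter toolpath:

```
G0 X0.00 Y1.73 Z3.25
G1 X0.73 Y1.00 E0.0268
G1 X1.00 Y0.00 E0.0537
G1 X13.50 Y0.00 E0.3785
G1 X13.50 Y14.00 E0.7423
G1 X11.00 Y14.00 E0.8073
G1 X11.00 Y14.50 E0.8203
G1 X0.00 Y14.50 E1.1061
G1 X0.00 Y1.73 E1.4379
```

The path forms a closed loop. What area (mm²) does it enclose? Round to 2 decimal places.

Apply the shoelace formula to the sequence of (X, Y) vertices; enclosed area = 193.37 mm².

193.37 mm²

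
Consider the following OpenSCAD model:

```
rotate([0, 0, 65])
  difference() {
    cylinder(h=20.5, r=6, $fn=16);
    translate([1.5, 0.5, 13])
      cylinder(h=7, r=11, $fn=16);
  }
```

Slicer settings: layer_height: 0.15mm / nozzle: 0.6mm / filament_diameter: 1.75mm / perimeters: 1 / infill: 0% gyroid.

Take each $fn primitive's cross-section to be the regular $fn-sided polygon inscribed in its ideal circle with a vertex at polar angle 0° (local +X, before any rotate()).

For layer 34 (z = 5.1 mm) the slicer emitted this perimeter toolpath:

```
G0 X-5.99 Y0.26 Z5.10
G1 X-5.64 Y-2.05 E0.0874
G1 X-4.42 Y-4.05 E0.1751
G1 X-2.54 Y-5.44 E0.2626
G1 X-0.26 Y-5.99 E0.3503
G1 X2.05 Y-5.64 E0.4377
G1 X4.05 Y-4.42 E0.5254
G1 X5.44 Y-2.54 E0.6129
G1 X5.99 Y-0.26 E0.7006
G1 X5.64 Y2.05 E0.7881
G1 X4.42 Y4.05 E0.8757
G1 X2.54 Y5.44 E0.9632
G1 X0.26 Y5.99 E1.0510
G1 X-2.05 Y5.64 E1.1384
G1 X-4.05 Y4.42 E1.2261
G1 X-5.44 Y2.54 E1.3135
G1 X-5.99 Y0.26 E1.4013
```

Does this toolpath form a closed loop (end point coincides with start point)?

yes

Start point (G0): (-5.99, 0.26). End point (last G1): the path returns to the start — closed.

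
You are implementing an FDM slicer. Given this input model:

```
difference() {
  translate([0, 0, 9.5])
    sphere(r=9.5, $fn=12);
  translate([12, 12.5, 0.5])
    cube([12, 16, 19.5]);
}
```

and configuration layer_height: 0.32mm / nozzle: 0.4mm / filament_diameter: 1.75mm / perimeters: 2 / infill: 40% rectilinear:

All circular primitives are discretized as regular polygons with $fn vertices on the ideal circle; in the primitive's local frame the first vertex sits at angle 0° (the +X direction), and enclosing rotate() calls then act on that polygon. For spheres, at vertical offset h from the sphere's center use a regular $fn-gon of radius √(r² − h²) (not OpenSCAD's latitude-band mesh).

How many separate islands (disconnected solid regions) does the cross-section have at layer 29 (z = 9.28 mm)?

1

At z = 9.28 mm: the sphere: section is a regular 12-gon, circumradius = √(r²−h²) = √(9.5²−0.22²) = 9.497; the cube at (12, 12.5) is present — its section is the full 12×16 rectangle; After the difference (first − rest): starting from the r=9.5 sphere, the 12×16 cube at (12, 12.5) misses the remaining region (no effect) — 1 connected region. Overall, the cross-section is a single solid region. Island count = 1.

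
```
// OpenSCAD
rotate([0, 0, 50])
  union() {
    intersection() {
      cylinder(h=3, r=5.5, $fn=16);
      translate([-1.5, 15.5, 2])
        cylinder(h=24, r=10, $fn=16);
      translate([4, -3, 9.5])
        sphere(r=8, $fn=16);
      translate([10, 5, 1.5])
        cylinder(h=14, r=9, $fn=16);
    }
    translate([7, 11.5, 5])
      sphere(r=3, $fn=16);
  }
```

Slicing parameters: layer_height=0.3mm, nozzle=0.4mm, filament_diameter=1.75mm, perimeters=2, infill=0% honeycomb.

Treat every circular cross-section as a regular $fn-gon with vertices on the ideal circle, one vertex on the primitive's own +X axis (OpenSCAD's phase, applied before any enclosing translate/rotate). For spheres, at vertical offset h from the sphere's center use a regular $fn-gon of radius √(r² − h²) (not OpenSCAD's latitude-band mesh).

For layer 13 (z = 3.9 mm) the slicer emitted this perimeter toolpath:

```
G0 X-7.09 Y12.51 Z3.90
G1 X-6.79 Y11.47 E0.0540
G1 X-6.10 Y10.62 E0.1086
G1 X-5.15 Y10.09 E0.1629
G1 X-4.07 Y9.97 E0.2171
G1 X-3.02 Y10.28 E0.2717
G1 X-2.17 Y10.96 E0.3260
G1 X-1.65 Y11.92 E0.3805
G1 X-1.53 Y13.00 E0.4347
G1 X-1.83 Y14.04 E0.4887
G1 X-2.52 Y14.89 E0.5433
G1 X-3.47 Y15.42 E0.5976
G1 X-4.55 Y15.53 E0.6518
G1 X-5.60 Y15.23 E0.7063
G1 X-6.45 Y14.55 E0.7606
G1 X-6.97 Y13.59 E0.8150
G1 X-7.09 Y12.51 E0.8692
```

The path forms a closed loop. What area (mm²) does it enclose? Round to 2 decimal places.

Apply the shoelace formula to the sequence of (X, Y) vertices; enclosed area = 23.85 mm².

23.85 mm²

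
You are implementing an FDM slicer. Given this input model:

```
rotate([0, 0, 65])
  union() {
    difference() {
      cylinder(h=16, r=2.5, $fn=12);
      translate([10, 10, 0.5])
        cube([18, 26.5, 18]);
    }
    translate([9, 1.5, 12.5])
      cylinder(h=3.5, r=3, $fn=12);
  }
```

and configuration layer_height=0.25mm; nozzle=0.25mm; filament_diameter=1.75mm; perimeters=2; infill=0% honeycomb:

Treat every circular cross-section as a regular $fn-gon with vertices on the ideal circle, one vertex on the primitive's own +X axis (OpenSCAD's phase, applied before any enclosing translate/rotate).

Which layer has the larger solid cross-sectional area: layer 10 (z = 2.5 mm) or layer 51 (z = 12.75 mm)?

layer 51 (z = 12.75 mm)

Layer 10 (z = 2.5): the r=2.5 cylinder gives a regular 12-gon of circumradius 2.5 (constant along its height) (area = (12/2)·2.500²·sin(360°/12) = 18.75 mm²); the cube at (10, 10) (footprint 18×26.5) is included at this height (area 477.00 mm²); Taking the first minus the rest: starting from the r=2.5 cylinder (18.75 mm²), the 18×26.5 cube at (10, 10) misses the remaining region (no effect) — area = 18.75 mm²; the cylinder at (9, 1.5) is absent (z outside [12.5, 16]); Taking the union: only that combined region is present, so the union is just that shape — area = 18.75 mm²; (rotated 65° about Z; rotation is an isometry so areas/perimeters/island counts are preserved). So its area = 18.75 mm². Layer 51 (z = 12.75): the cylinder: section is a regular 12-gon, circumradius r=2.5 (area = (12/2)·2.500²·sin(360°/12) = 18.75 mm²); the cube at (10, 10) (footprint 18×26.5) is included at this height (area 477.00 mm²); Subtracting the remaining from the first: starting from the r=2.5 cylinder (18.75 mm²), the 18×26.5 cube at (10, 10) misses the remaining region (no effect) — area = 18.75 mm²; the r=3 cylinder at (9, 1.5) gives a regular 12-gon of circumradius 3 (constant along its height) (area = (12/2)·3.000²·sin(360°/12) = 27.00 mm²); Combining (union): the 2 present regions are separate (no shared area or edge), so areas and boundary lengths simply add and each stays a separate island — area = 45.75 mm²; (rotated 65° about Z; rotation is an isometry so areas/perimeters/island counts are preserved). So its area = 45.75 mm². Layer 51 is larger (45.75 vs 18.75 mm²).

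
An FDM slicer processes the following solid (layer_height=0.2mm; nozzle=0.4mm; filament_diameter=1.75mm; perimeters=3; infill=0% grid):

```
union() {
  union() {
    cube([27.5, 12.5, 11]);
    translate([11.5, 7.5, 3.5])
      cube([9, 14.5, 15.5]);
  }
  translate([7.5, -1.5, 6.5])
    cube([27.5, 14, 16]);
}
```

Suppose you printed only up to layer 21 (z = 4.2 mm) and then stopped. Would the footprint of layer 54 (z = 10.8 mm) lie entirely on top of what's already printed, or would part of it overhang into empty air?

Compare the two slices. At z = 4.2: the 27.5×12.5 cube contributes its full rectangle (area 343.75 mm²); the cube at (11.5, 7.5) (footprint 9×14.5) is included at this height (area 130.50 mm²); Taking the union: the regions partially overlap — summed areas 474.25 mm² minus the doubly-counted overlap 45.00 mm² gives 429.25 mm² — area = 429.25 mm²; the cube at (7.5, -1.5) is not intersected at this z (z outside [6.5, 22.5]); Taking the union: only that combined region is present, so the union is just that shape — area = 429.25 mm². At z = 10.8: the cube is present — its section is the full 27.5×12.5 rectangle (area 343.75 mm²); the cube at (11.5, 7.5) (footprint 9×14.5) is included at this height (area 130.50 mm²); Taking the union: the regions partially overlap — summed areas 474.25 mm² minus the doubly-counted overlap 45.00 mm² gives 429.25 mm² — area = 429.25 mm²; the cube at (7.5, -1.5) (footprint 27.5×14) is included at this height (area 385.00 mm²); Taking the union: the regions partially overlap — summed areas 814.25 mm² minus the doubly-counted overlap 250.00 mm² gives 564.25 mm² — area = 564.25 mm². Checking containment: at z = 10.8 the cross-section extends beyond the z = 4.2 cross-section by about 135.00 mm².

part overhangs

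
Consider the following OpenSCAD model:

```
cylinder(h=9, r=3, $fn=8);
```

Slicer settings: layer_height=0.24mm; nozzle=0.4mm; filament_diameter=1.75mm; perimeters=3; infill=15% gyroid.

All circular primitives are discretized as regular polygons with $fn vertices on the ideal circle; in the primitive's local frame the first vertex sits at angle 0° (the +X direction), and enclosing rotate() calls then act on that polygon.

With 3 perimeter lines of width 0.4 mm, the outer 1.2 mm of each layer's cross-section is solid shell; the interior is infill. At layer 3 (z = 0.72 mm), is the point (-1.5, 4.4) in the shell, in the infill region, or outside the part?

outside

At z = 0.72 mm: the r=3 cylinder contributes a regular 8-gon of circumradius 3. Overall, the cross-section is a single solid region. The nearest boundary edge runs (0.00, 3.00)→(-2.12, 2.12); distance from the point to it = 1.87 mm. The point is not inside any of the regions above, so it lies outside the cross-section (1.87 mm from the nearest boundary).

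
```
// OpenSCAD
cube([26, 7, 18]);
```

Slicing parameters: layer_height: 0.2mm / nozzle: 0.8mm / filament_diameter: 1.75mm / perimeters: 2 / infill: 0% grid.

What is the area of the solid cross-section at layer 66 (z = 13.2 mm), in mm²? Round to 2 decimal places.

182.00 mm²

At z = 13.2 mm: the 26×7 cube contributes its full rectangle (area 182.00 mm²). Overall, the cross-section is a single solid region. Net area = 182.00 mm².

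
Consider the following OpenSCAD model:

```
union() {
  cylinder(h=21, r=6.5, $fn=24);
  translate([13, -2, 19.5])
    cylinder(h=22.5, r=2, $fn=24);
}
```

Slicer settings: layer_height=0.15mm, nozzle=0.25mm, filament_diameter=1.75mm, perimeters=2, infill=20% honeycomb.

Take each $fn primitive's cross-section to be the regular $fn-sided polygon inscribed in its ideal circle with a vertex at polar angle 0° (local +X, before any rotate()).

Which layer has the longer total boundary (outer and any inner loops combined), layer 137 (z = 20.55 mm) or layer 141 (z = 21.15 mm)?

layer 137 (z = 20.55 mm)

Layer 137 (z = 20.55): the r=6.5 cylinder contributes a regular 24-gon of circumradius 6.5 (perimeter = 2·24·6.500·sin(180°/24) = 40.72 mm); the r=2 cylinder at (13, -2) gives a regular 24-gon of circumradius 2 (constant along its height) (perimeter = 2·24·2.000·sin(180°/24) = 12.53 mm); Combining (union): the 2 present regions are separate (no shared area or edge), so areas and boundary lengths simply add and each stays a separate island — boundary = 53.25 mm. So its perimeter = 53.25 mm. Layer 141 (z = 21.15): the cylinder is not intersected at this z (z outside [0, 21]); the r=2 cylinder at (13, -2) gives a regular 24-gon of circumradius 2 (constant along its height) (perimeter = 2·24·2.000·sin(180°/24) = 12.53 mm); Merging all regions: only the r=2 cylinder at (13, -2) is present, so the union is just that shape — boundary = 12.53 mm. So its perimeter = 12.53 mm. Layer 137 is larger (53.25 vs 12.53 mm).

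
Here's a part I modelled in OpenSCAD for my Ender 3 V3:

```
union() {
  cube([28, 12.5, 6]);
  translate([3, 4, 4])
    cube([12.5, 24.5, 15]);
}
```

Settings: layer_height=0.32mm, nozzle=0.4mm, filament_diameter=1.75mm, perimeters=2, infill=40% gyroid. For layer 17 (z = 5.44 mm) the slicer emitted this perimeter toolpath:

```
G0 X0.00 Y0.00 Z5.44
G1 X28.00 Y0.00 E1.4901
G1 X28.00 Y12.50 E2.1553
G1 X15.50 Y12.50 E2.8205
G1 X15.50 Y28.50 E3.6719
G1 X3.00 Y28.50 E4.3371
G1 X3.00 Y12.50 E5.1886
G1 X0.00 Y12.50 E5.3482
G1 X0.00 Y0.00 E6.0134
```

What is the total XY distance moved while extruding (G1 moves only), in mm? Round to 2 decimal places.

Sum the Euclidean lengths of each G1 segment: total = 113.00 mm.

113.00 mm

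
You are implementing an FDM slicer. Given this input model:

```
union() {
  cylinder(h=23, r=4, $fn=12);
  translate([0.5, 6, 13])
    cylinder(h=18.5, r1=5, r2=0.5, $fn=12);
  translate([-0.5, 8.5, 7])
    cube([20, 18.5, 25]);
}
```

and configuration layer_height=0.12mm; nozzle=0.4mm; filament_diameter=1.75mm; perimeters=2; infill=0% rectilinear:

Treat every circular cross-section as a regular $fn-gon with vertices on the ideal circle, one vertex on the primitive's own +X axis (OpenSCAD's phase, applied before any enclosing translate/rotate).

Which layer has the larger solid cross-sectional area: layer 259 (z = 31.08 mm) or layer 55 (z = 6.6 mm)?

layer 259 (z = 31.08 mm)

Layer 259 (z = 31.08): the cylinder is absent (z outside [0, 23]); the cone at (0.5, 6) (r1=5→r2=0.5) has section circumradius 0.602 here — a regular 12-gon (area = (12/2)·0.602²·sin(360°/12) = 1.09 mm²); the cube at (-0.5, 8.5) (footprint 20×18.5) is included at this height (area 370.00 mm²); Taking the union: the 2 present regions are separate (no shared area or edge), so areas and boundary lengths simply add and each stays a separate island — area = 371.09 mm². So its area = 371.09 mm². Layer 55 (z = 6.6): the r=4 cylinder contributes a regular 12-gon of circumradius 4 (area = (12/2)·4.000²·sin(360°/12) = 48.00 mm²); the cone at (0.5, 6) does not reach this height (z outside [13, 31.5]); the cube at (-0.5, 8.5) does not reach this height (z outside [7, 32]); Merging all regions: only the r=4 cylinder is present, so the union is just that shape — area = 48.00 mm². So its area = 48.00 mm². Layer 259 is larger (371.09 vs 48.00 mm²).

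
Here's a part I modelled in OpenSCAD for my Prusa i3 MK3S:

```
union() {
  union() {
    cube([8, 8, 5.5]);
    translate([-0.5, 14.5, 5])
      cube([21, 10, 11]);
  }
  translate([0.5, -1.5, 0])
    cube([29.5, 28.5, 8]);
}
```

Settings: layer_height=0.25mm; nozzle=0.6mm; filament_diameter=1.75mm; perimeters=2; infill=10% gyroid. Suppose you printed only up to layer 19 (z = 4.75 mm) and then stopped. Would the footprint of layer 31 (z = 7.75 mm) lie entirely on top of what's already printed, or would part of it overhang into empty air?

part overhangs

Compare the two slices. At z = 4.75: the 8×8 cube contributes its full rectangle (area 64.00 mm²); the cube at (-0.5, 14.5) is not intersected at this z (z outside [5, 16]); Merging all regions: only the 8×8 cube is present, so the union is just that shape — area = 64.00 mm²; the cube at (0.5, -1.5) (footprint 29.5×28.5) is included at this height (area 840.75 mm²); Taking the union: the regions partially overlap — summed areas 904.75 mm² minus the doubly-counted overlap 60.00 mm² gives 844.75 mm² — area = 844.75 mm². At z = 7.75: the cube is not intersected at this z (z outside [0, 5.5]); the cube at (-0.5, 14.5) (footprint 21×10) is included at this height (area 210.00 mm²); Taking the union: only the 21×10 cube at (-0.5, 14.5) is present, so the union is just that shape — area = 210.00 mm²; the 29.5×28.5 cube at (0.5, -1.5) contributes its full rectangle (area 840.75 mm²); Taking the union: the regions partially overlap — summed areas 1050.75 mm² minus the doubly-counted overlap 200.00 mm² gives 850.75 mm² — area = 850.75 mm². Checking containment: at z = 7.75 the cross-section extends beyond the z = 4.75 cross-section by about 10.00 mm².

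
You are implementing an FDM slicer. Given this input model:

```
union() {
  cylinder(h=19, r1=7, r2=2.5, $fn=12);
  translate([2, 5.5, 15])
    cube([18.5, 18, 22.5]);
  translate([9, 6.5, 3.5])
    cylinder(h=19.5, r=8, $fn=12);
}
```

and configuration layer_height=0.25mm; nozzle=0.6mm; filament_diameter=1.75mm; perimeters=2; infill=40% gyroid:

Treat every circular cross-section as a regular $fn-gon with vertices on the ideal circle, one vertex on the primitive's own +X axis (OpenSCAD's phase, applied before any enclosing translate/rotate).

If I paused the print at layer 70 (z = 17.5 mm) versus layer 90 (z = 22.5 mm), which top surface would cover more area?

layer 70 (z = 17.5 mm)

Layer 70 (z = 17.5): the cone (r1=7→r2=2.5) has section circumradius 2.855 here — a regular 12-gon (area = (12/2)·2.855²·sin(360°/12) = 24.46 mm²); the 18.5×18 cube at (2, 5.5) contributes its full rectangle (area 333.00 mm²); the cylinder at (9, 6.5): section is a regular 12-gon, circumradius r=8 (area = (12/2)·8.000²·sin(360°/12) = 192.00 mm²); Merging all regions: the regions partially overlap — summed areas 549.46 mm² minus the doubly-counted overlap 109.00 mm² gives 440.46 mm² — area = 440.46 mm². So its area = 440.46 mm². Layer 90 (z = 22.5): the cone does not reach this height (z outside [0, 19]); the cube at (2, 5.5) is present — its section is the full 18.5×18 rectangle (area 333.00 mm²); the r=8 cylinder at (9, 6.5) gives a regular 12-gon of circumradius 8 (constant along its height) (area = (12/2)·8.000²·sin(360°/12) = 192.00 mm²); Combining (union): the regions partially overlap — summed areas 525.00 mm² minus the doubly-counted overlap 109.00 mm² gives 416.00 mm² — area = 416.00 mm². So its area = 416.00 mm². Layer 70 is larger (440.46 vs 416.00 mm²).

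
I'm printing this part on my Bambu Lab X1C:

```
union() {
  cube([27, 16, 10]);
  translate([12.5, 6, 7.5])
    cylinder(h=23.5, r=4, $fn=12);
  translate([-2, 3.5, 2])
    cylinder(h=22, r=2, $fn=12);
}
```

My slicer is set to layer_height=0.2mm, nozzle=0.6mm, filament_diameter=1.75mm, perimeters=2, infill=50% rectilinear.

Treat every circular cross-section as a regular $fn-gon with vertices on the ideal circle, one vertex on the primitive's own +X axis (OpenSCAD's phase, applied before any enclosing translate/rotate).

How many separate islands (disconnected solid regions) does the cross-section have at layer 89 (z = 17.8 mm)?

At z = 17.8 mm: the cube is not intersected at this z (z outside [0, 10]); the r=4 cylinder at (12.5, 6) gives a regular 12-gon of circumradius 4 (constant along its height); the cylinder at (-2, 3.5): section is a regular 12-gon, circumradius r=2; Taking the union: the 2 present regions are separate (no shared area or edge), so areas and boundary lengths simply add and each stays a separate island — 2 connected regions. Overall, the cross-section has 2 separate islands. Island count = 2.

2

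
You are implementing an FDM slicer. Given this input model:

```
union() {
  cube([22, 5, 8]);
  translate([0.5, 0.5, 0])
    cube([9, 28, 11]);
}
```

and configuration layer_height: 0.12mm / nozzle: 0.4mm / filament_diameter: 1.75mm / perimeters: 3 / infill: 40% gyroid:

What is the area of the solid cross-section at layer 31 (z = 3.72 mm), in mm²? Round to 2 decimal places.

321.50 mm²

At z = 3.72 mm: the cube is present — its section is the full 22×5 rectangle (area 110.00 mm²); the cube at (0.5, 0.5) is present — its section is the full 9×28 rectangle (area 252.00 mm²); Taking the union: the regions partially overlap — summed areas 362.00 mm² minus the doubly-counted overlap 40.50 mm² gives 321.50 mm² — area = 321.50 mm². Overall, the cross-section is a single solid region. Net area = 321.50 mm².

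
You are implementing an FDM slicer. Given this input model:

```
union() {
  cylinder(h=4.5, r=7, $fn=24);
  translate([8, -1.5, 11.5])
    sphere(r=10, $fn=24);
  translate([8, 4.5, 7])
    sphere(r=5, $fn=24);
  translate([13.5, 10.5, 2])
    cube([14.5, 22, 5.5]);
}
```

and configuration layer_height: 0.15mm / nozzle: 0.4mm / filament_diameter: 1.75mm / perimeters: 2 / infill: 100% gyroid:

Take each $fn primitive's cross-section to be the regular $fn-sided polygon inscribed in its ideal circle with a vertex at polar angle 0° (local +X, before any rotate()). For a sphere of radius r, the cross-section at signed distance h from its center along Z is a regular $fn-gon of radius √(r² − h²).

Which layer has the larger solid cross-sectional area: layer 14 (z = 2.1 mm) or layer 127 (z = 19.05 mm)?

Layer 14 (z = 2.1): the r=7 cylinder contributes a regular 24-gon of circumradius 7 (area = (24/2)·7.000²·sin(360°/24) = 152.19 mm²); the r=10 sphere at (8, -1.5) contributes a regular 24-gon of circumradius √(10²−9.4²) = 3.412 (area = (24/2)·3.412²·sin(360°/24) = 36.15 mm²); the r=5 sphere at (8, 4.5) contributes a regular 24-gon of circumradius √(5²−4.9²) = 0.995 (area = (24/2)·0.995²·sin(360°/24) = 3.07 mm²); the 14.5×22 cube at (13.5, 10.5) contributes its full rectangle (area 319.00 mm²); Taking the union: the regions partially overlap — summed areas 510.41 mm² minus the doubly-counted overlap 8.86 mm² gives 501.55 mm² — area = 501.55 mm². So its area = 501.55 mm². Layer 127 (z = 19.05): the cylinder is not intersected at this z (z outside [0, 4.5]); the sphere at (8, -1.5): section is a regular 24-gon, circumradius = √(r²−h²) = √(10²−7.55²) = 6.557 (area = (24/2)·6.557²·sin(360°/24) = 133.54 mm²); the sphere at (8, 4.5) is not intersected at this z (|z−center|=12.050 > r=5); the cube at (13.5, 10.5) is not intersected at this z (z outside [2, 7.5]); Merging all regions: only the r=10 sphere at (8, -1.5) is present, so the union is just that shape — area = 133.54 mm². So its area = 133.54 mm². Layer 14 is larger (501.55 vs 133.54 mm²).

layer 14 (z = 2.1 mm)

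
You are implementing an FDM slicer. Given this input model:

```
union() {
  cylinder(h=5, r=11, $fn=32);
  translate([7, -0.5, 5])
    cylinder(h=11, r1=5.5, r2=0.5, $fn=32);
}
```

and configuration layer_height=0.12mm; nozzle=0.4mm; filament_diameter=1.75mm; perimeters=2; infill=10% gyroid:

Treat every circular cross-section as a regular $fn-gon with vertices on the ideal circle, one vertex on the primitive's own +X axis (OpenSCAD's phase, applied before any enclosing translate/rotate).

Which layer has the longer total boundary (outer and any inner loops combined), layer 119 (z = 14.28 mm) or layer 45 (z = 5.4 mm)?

Layer 119 (z = 14.28): the cylinder is not intersected at this z (z outside [0, 5]); the cone at (7, -0.5) contributes a regular 32-gon of circumradius 1.282 (interpolated between r1=5.5 and r2=0.5 at t=0.844) (perimeter = 2·32·1.282·sin(180°/32) = 8.04 mm); Merging all regions: only the cone at (7, -0.5) is present, so the union is just that shape — boundary = 8.04 mm. So its perimeter = 8.04 mm. Layer 45 (z = 5.4): the cylinder is absent (z outside [0, 5]); the cone at (7, -0.5) contributes a regular 32-gon of circumradius 5.318 (interpolated between r1=5.5 and r2=0.5 at t=0.036) (perimeter = 2·32·5.318·sin(180°/32) = 33.36 mm); Taking the union: only the cone at (7, -0.5) is present, so the union is just that shape — boundary = 33.36 mm. So its perimeter = 33.36 mm. Layer 45 is larger (33.36 vs 8.04 mm).

layer 45 (z = 5.4 mm)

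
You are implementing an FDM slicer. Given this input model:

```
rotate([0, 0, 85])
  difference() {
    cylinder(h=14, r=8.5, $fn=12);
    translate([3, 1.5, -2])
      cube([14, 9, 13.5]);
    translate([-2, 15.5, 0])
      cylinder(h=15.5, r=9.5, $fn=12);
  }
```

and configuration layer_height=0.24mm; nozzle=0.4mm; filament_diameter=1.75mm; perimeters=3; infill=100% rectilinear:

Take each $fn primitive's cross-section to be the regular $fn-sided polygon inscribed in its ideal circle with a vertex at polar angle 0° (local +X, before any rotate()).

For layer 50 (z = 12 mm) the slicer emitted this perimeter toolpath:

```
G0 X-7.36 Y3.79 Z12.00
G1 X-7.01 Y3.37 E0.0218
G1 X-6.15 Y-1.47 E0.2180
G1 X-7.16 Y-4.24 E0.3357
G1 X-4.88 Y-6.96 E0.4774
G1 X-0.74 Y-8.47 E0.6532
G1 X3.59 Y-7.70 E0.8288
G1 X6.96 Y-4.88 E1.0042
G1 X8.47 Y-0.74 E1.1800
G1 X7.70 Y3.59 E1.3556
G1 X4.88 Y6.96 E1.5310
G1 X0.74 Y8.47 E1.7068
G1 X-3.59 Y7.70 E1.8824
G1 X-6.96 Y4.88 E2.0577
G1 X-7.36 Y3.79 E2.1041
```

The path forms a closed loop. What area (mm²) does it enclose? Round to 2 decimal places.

206.06 mm²

Apply the shoelace formula to the sequence of (X, Y) vertices; enclosed area = 206.06 mm².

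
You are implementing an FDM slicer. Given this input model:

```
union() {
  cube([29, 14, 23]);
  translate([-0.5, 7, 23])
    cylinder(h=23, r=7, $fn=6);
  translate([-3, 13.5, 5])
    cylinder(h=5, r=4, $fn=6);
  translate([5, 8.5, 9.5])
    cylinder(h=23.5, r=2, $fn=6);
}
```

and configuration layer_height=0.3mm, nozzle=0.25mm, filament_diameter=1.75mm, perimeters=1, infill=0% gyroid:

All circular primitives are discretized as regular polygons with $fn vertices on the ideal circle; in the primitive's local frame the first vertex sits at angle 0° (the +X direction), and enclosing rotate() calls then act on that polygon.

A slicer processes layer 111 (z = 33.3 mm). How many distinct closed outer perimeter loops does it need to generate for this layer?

1

At z = 33.3 mm: the cube does not reach this height (z outside [0, 23]); the r=7 cylinder at (-0.5, 7) contributes a regular 6-gon of circumradius 7; the cylinder at (-3, 13.5) is not intersected at this z (z outside [5, 10]); the cylinder at (5, 8.5) does not reach this height (z outside [9.5, 33]); Merging all regions: only the r=7 cylinder at (-0.5, 7) is present, so the union is just that shape — 1 connected region. The result has 1 disconnected region.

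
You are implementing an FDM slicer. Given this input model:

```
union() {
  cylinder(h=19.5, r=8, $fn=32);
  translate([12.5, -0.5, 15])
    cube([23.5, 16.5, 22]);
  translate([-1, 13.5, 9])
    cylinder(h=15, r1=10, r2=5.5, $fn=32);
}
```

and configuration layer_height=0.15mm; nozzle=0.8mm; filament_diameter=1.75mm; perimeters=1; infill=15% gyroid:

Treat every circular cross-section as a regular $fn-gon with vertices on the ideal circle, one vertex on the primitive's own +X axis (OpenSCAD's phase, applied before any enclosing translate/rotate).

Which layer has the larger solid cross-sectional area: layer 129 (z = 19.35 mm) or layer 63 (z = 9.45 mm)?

layer 129 (z = 19.35 mm)

Layer 129 (z = 19.35): the cylinder: section is a regular 32-gon, circumradius r=8 (area = (32/2)·8.000²·sin(360°/32) = 199.77 mm²); the cube at (12.5, -0.5) (footprint 23.5×16.5) is included at this height (area 387.75 mm²); the cone at (-1, 13.5) contributes a regular 32-gon of circumradius 6.895 (interpolated between r1=10 and r2=5.5 at t=0.690) (area = (32/2)·6.895²·sin(360°/32) = 148.40 mm²); Taking the union: the regions partially overlap — summed areas 735.92 mm² minus the doubly-counted overlap 5.36 mm² gives 730.56 mm² — area = 730.56 mm². So its area = 730.56 mm². Layer 63 (z = 9.45): the r=8 cylinder contributes a regular 32-gon of circumradius 8 (area = (32/2)·8.000²·sin(360°/32) = 199.77 mm²); the cube at (12.5, -0.5) does not reach this height (z outside [15, 37]); the cone at (-1, 13.5) contributes a regular 32-gon of circumradius 9.865 (interpolated between r1=10 and r2=5.5 at t=0.030) (area = (32/2)·9.865²·sin(360°/32) = 303.77 mm²); Merging all regions: the regions partially overlap — summed areas 503.55 mm² minus the doubly-counted overlap 33.56 mm² gives 469.99 mm² — area = 469.99 mm². So its area = 469.99 mm². Layer 129 is larger (730.56 vs 469.99 mm²).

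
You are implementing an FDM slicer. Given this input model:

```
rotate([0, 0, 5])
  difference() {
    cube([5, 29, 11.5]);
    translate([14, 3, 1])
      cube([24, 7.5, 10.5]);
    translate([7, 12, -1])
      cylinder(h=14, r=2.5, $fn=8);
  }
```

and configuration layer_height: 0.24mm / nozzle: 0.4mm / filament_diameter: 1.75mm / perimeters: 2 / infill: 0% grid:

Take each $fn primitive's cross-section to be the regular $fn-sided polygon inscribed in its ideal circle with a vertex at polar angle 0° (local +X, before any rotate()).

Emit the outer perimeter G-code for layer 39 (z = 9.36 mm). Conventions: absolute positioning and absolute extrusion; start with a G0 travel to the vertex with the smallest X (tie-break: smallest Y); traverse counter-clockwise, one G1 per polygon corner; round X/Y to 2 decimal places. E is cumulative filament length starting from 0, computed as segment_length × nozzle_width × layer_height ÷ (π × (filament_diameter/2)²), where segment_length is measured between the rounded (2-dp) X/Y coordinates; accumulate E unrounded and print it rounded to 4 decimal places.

At z = 9.36 mm: the cube is present — its section is the full 5×29 rectangle; the 24×7.5 cube at (14, 3) contributes its full rectangle; the r=2.5 cylinder at (7, 12) contributes a regular 8-gon of circumradius 2.5; Taking the first minus the rest: starting from the 5×29 cube, the 24×7.5 cube at (14, 3) misses the remaining region (no effect); the r=2.5 cylinder at (7, 12) partially overlaps it — only the 0.60 mm² overlap (of its 17.68 mm²) is removed, clipping the outline — 1 connected region; (rotated 5° about Z; rotation is an isometry so areas/perimeters/island counts are preserved). The outline is a single polygon with 7 vertices. Extrusion per mm of travel: 0.4 × 0.24 / (π × 0.875²) = 0.039912. Accumulating E over each segment gives final E = 2.7219.

G0 X-2.53 Y28.89 Z9.36
G1 X0.00 Y0.00 E1.1575
G1 X4.98 Y0.44 E1.3570
G1 X4.04 Y11.19 E1.7877
G1 X3.44 Y12.35 E1.8398
G1 X3.83 Y13.59 E1.8917
G1 X2.45 Y29.33 E2.5223
G1 X-2.53 Y28.89 E2.7219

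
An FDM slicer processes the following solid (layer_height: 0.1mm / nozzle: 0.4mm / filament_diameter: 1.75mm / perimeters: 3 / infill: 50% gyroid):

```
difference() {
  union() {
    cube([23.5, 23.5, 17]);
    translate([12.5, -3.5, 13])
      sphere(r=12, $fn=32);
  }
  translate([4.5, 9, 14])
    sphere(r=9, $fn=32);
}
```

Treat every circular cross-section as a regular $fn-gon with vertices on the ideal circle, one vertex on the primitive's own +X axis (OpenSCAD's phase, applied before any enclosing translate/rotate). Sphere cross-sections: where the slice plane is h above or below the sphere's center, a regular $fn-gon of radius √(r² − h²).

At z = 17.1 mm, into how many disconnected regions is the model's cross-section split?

At z = 17.1 mm: the cube is not intersected at this z (z outside [0, 17]); the sphere at (12.5, -3.5): section is a regular 32-gon, circumradius = √(r²−h²) = √(12²−4.1²) = 11.278; Taking the union: only the r=12 sphere at (12.5, -3.5) is present, so the union is just that shape — 1 connected region; the r=9 sphere at (4.5, 9) slices to a regular 32-gon of circumradius 8.449 (√(r²−h²) with h=3.1 from center); After the difference (first − rest): starting from that combined region, the r=9 sphere at (4.5, 9) partially overlaps it — only the 42.01 mm² overlap (of its 222.84 mm²) is removed, clipping the outline — 1 connected region. The result has 1 disconnected region.

1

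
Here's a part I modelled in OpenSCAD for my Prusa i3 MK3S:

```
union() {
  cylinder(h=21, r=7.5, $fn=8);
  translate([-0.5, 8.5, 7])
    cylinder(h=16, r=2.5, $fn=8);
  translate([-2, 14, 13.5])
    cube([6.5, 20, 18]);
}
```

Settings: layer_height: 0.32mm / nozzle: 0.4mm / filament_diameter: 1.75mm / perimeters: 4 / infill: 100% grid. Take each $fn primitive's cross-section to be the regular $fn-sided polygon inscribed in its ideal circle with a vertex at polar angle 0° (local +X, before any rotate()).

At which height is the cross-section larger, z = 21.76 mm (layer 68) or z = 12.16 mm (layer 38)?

layer 38 (z = 12.16 mm)

Layer 68 (z = 21.76): the cylinder is absent (z outside [0, 21]); the r=2.5 cylinder at (-0.5, 8.5) gives a regular 8-gon of circumradius 2.5 (constant along its height) (area = (8/2)·2.500²·sin(360°/8) = 17.68 mm²); the cube at (-2, 14) (footprint 6.5×20) is included at this height (area 130.00 mm²); Merging all regions: the 2 present regions are separate (no shared area or edge), so areas and boundary lengths simply add and each stays a separate island — area = 147.68 mm². So its area = 147.68 mm². Layer 38 (z = 12.16): the cylinder: section is a regular 8-gon, circumradius r=7.5 (area = (8/2)·7.500²·sin(360°/8) = 159.10 mm²); the r=2.5 cylinder at (-0.5, 8.5) contributes a regular 8-gon of circumradius 2.5 (area = (8/2)·2.500²·sin(360°/8) = 17.68 mm²); the cube at (-2, 14) is not intersected at this z (z outside [13.5, 31.5]); Combining (union): the regions partially overlap — summed areas 176.78 mm² minus the doubly-counted overlap 2.64 mm² gives 174.14 mm² — area = 174.14 mm². So its area = 174.14 mm². Layer 38 is larger (174.14 vs 147.68 mm²).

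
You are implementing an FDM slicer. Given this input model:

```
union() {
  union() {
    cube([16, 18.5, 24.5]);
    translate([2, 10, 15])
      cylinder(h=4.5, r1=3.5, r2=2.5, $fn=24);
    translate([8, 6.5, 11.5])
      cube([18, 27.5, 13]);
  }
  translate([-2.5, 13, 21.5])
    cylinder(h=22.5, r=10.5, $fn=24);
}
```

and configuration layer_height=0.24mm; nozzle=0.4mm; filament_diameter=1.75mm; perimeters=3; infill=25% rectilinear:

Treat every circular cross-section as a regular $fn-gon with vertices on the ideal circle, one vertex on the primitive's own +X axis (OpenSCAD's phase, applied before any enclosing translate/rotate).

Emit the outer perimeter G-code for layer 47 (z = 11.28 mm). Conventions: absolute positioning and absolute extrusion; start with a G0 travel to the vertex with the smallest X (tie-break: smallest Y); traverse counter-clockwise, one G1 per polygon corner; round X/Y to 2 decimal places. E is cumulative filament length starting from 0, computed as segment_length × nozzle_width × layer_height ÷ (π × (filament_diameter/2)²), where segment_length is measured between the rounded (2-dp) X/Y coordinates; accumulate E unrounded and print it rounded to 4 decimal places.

At z = 11.28 mm: the cube is present — its section is the full 16×18.5 rectangle; the cone at (2, 10) is absent (z outside [15, 19.5]); the cube at (8, 6.5) is absent (z outside [11.5, 24.5]); Taking the union: only the 16×18.5 cube is present, so the union is just that shape — 1 connected region; the cylinder at (-2.5, 13) is absent (z outside [21.5, 44]); Combining (union): only that combined region is present, so the union is just that shape — 1 connected region. The outline is a single polygon with 4 vertices. Extrusion per mm of travel: 0.4 × 0.24 / (π × 0.875²) = 0.039912. Accumulating E over each segment gives final E = 2.7539.

G0 X0.00 Y0.00 Z11.28
G1 X16.00 Y0.00 E0.6386
G1 X16.00 Y18.50 E1.3770
G1 X0.00 Y18.50 E2.0156
G1 X0.00 Y0.00 E2.7539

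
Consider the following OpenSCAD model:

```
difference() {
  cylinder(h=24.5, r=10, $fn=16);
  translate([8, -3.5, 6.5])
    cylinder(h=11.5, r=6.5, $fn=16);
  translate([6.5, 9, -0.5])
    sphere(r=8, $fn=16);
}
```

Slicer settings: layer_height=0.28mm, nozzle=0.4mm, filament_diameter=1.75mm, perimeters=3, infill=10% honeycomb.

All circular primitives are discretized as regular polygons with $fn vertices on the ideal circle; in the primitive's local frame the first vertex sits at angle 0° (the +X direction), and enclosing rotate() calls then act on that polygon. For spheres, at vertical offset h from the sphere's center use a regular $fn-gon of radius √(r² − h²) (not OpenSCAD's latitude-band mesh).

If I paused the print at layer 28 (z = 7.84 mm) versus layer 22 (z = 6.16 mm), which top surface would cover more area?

Layer 28 (z = 7.84): the r=10 cylinder gives a regular 16-gon of circumradius 10 (constant along its height) (area = (16/2)·10.000²·sin(360°/16) = 306.15 mm²); the r=6.5 cylinder at (8, -3.5) gives a regular 16-gon of circumradius 6.5 (constant along its height) (area = (16/2)·6.500²·sin(360°/16) = 129.35 mm²); the sphere at (6.5, 9) does not reach this height (|z−center|=8.340 > r=8); Subtracting the remaining from the first: starting from the r=10 cylinder (306.15 mm²), the r=6.5 cylinder at (8, -3.5) partially overlaps it — only the 69.69 mm² overlap (of its 129.35 mm²) is removed, clipping the outline — area = 236.46 mm². So its area = 236.46 mm². Layer 22 (z = 6.16): the r=10 cylinder contributes a regular 16-gon of circumradius 10 (area = (16/2)·10.000²·sin(360°/16) = 306.15 mm²); the cylinder at (8, -3.5) does not reach this height (z outside [6.5, 18]); the sphere at (6.5, 9): section is a regular 16-gon, circumradius = √(r²−h²) = √(8²−6.66²) = 4.432 (area = (16/2)·4.432²·sin(360°/16) = 60.14 mm²); After the difference (first − rest): starting from the r=10 cylinder (306.15 mm²), the r=8 sphere at (6.5, 9) partially overlaps it — only the 17.16 mm² overlap (of its 60.14 mm²) is removed, clipping the outline — area = 288.99 mm². So its area = 288.99 mm². Layer 22 is larger (288.99 vs 236.46 mm²).

layer 22 (z = 6.16 mm)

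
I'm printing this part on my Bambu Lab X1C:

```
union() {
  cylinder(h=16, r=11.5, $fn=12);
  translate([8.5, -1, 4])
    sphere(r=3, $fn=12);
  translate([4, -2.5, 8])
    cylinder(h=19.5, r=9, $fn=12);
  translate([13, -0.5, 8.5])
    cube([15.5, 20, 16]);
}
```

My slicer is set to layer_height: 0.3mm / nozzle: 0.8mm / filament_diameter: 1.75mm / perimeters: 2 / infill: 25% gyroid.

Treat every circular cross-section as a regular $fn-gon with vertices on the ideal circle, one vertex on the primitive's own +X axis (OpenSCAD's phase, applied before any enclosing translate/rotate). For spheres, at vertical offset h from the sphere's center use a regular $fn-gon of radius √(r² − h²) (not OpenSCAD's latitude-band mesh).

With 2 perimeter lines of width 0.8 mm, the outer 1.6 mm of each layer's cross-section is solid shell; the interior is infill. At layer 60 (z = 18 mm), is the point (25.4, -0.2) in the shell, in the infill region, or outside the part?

shell

At z = 18 mm: the cylinder does not reach this height (z outside [0, 16]); the sphere at (8.5, -1) does not reach this height (|z−center|=14.000 > r=3); the r=9 cylinder at (4, -2.5) gives a regular 12-gon of circumradius 9 (constant along its height); the cube at (13, -0.5) (footprint 15.5×20) is included at this height; Taking the union: the 2 present regions are separate (no shared area or edge), so areas and boundary lengths simply add and each stays a separate island — 2 connected regions. Overall, the cross-section has 2 separate islands. The nearest boundary edge runs (28.50, -0.50)→(13.00, -0.50); distance from the point to it = 0.30 mm. (Shell/infill is judged within the island containing the point — the largest one.) The point is inside the cross-section, 0.30 mm from the nearest boundary — within the 1.6 mm shell band (2 × 0.8).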